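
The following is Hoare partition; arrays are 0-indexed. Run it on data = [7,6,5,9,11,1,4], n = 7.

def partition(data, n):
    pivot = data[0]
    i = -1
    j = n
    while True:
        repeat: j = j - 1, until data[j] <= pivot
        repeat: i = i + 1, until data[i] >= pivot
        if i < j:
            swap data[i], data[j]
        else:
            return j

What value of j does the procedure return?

3

pivot=7
j stops at 6 (4), i stops at 0 (7); swap ⇒ [4,6,5,9,11,1,7]
j stops at 5 (1), i stops at 3 (9); swap ⇒ [4,6,5,1,11,9,7]
j stops at 3, i stops at 4; i≥j ⇒ return 3. data=[4,6,5,1,11,9,7]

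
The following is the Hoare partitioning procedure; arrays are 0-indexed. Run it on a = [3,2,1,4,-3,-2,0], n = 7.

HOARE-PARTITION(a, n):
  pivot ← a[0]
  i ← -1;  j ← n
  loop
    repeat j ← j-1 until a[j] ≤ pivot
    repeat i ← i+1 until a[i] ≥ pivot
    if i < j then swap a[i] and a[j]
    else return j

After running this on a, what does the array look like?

[0,2,1,-2,-3,4,3]

pivot = a[0] = 3; i = -1, j = 7
j→6 (a[6]=0≤3), i→0 (a[0]=3≥3); i<j, swap → [0,2,1,4,-3,-2,3]
j→5 (a[5]=-2≤3), i→3 (a[3]=4≥3); i<j, swap → [0,2,1,-2,-3,4,3]
j→4, i→5; i≥j, return j=4. a = [0,2,1,-2,-3,4,3]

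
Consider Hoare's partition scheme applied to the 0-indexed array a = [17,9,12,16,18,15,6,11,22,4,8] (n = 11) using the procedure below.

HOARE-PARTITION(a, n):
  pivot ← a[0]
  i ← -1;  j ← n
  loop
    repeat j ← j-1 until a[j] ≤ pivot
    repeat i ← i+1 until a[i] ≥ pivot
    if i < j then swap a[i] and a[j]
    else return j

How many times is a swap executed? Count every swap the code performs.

pivot=17
j stops at 10 (8), i stops at 0 (17); swap ⇒ [8,9,12,16,18,15,6,11,22,4,17]
j stops at 9 (4), i stops at 4 (18); swap ⇒ [8,9,12,16,4,15,6,11,22,18,17]
j stops at 7, i stops at 8; i≥j ⇒ return 7. a=[8,9,12,16,4,15,6,11,22,18,17]

2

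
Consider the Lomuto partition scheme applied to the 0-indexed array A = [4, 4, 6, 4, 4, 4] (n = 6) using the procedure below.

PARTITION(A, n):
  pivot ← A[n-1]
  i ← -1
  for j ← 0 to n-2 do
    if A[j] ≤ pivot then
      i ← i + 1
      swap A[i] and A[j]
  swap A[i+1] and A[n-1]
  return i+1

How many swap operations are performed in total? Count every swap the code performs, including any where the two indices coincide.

5

pivot = A[5] = 4; i = -1
j=0: A[0]=4 ≤ 4 → i=0, swap A[0],A[0] (no change) → [4, 4, 6, 4, 4, 4]
j=1: A[1]=4 ≤ 4 → i=1, swap A[1],A[1] (no change) → [4, 4, 6, 4, 4, 4]
j=2: A[2]=6 > 4 → no swap
j=3: A[3]=4 ≤ 4 → i=2, swap A[2],A[3] → [4, 4, 4, 6, 4, 4]
j=4: A[4]=4 ≤ 4 → i=3, swap A[3],A[4] → [4, 4, 4, 4, 6, 4]
final swap A[4],A[5] → [4, 4, 4, 4, 4, 6]; return 4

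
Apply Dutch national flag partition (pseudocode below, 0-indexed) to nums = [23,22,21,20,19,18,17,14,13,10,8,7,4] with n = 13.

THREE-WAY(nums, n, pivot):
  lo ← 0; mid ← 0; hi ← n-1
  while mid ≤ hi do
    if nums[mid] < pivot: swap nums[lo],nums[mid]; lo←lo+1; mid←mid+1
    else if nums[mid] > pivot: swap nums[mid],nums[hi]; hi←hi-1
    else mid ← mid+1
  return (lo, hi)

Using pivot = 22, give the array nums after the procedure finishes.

pivot = 22; lo=0, mid=0, hi=12
nums[mid]=23>22: swap nums[0],nums[12]; hi=11 → [4,22,21,20,19,18,17,14,13,10,8,7,23]
nums[mid]=4<22: swap nums[0],nums[0]; lo=1,mid=1 → [4,22,21,20,19,18,17,14,13,10,8,7,23]
nums[mid]=22=22: mid=2
nums[mid]=21<22: swap nums[1],nums[2]; lo=2,mid=3 → [4,21,22,20,19,18,17,14,13,10,8,7,23]
nums[mid]=20<22: swap nums[2],nums[3]; lo=3,mid=4 → [4,21,20,22,19,18,17,14,13,10,8,7,23]
nums[mid]=19<22: swap nums[3],nums[4]; lo=4,mid=5 → [4,21,20,19,22,18,17,14,13,10,8,7,23]
nums[mid]=18<22: swap nums[4],nums[5]; lo=5,mid=6 → [4,21,20,19,18,22,17,14,13,10,8,7,23]
nums[mid]=17<22: swap nums[5],nums[6]; lo=6,mid=7 → [4,21,20,19,18,17,22,14,13,10,8,7,23]
nums[mid]=14<22: swap nums[6],nums[7]; lo=7,mid=8 → [4,21,20,19,18,17,14,22,13,10,8,7,23]
nums[mid]=13<22: swap nums[7],nums[8]; lo=8,mid=9 → [4,21,20,19,18,17,14,13,22,10,8,7,23]
nums[mid]=10<22: swap nums[8],nums[9]; lo=9,mid=10 → [4,21,20,19,18,17,14,13,10,22,8,7,23]
nums[mid]=8<22: swap nums[9],nums[10]; lo=10,mid=11 → [4,21,20,19,18,17,14,13,10,8,22,7,23]
nums[mid]=7<22: swap nums[10],nums[11]; lo=11,mid=12 → [4,21,20,19,18,17,14,13,10,8,7,22,23]
end: lo=11, hi=11; nums = [4,21,20,19,18,17,14,13,10,8,7,22,23]

[4,21,20,19,18,17,14,13,10,8,7,22,23]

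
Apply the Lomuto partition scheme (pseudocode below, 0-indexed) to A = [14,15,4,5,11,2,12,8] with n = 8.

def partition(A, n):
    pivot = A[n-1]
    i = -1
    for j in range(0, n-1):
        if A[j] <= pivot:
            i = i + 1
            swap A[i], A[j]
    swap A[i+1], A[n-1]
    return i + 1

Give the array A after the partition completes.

[4,5,2,8,11,14,12,15]

pivot=8, i=-1
j=0: 14>8, skip
j=1: 15>8, skip
j=2: 4≤8, i=0, swap(0,2) ⇒ [4,15,14,5,11,2,12,8]
j=3: 5≤8, i=1, swap(1,3) ⇒ [4,5,14,15,11,2,12,8]
j=4: 11>8, skip
j=5: 2≤8, i=2, swap(2,5) ⇒ [4,5,2,15,11,14,12,8]
j=6: 12>8, skip
swap(3,7) ⇒ [4,5,2,8,11,14,12,15]; return 3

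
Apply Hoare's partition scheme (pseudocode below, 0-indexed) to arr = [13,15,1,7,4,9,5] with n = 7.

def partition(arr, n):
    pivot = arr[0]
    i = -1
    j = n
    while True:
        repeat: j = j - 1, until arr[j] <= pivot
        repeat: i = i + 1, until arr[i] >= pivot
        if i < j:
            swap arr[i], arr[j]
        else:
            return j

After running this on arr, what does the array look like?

pivot = arr[0] = 13; i = -1, j = 7
j→6 (arr[6]=5≤13), i→0 (arr[0]=13≥13); i<j, swap → [5,15,1,7,4,9,13]
j→5 (arr[5]=9≤13), i→1 (arr[1]=15≥13); i<j, swap → [5,9,1,7,4,15,13]
j→4, i→5; i≥j, return j=4. arr = [5,9,1,7,4,15,13]

[5,9,1,7,4,15,13]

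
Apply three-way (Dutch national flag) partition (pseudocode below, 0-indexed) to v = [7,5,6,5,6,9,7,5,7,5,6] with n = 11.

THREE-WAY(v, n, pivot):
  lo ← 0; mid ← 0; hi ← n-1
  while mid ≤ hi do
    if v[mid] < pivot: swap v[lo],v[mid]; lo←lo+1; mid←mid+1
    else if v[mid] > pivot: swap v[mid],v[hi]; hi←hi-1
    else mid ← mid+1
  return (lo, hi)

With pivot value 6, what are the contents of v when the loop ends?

lo=0 mid=0 hi=10
7>6: swap(0,10), hi=9 ⇒ [6,5,6,5,6,9,7,5,7,5,7]
6=6: mid=1
5<6: swap(0,1), lo=1 mid=2 ⇒ [5,6,6,5,6,9,7,5,7,5,7]
6=6: mid=3
5<6: swap(1,3), lo=2 mid=4 ⇒ [5,5,6,6,6,9,7,5,7,5,7]
6=6: mid=5
9>6: swap(5,9), hi=8 ⇒ [5,5,6,6,6,5,7,5,7,9,7]
5<6: swap(2,5), lo=3 mid=6 ⇒ [5,5,5,6,6,6,7,5,7,9,7]
7>6: swap(6,8), hi=7 ⇒ [5,5,5,6,6,6,7,5,7,9,7]
7>6: swap(6,7), hi=6 ⇒ [5,5,5,6,6,6,5,7,7,9,7]
5<6: swap(3,6), lo=4 mid=7 ⇒ [5,5,5,5,6,6,6,7,7,9,7]
done. lo=4 hi=6; v=[5,5,5,5,6,6,6,7,7,9,7]

[5,5,5,5,6,6,6,7,7,9,7]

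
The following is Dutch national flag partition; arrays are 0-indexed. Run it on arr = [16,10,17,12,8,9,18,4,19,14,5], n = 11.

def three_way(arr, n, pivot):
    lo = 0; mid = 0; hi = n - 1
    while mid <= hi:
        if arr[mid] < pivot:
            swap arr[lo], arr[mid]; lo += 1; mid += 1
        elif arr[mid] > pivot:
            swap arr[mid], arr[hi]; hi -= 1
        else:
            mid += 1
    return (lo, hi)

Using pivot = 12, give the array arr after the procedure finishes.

[5,10,4,8,9,12,18,19,14,17,16]

lo=0 mid=0 hi=10
16>12: swap(0,10), hi=9 ⇒ [5,10,17,12,8,9,18,4,19,14,16]
5<12: swap(0,0), lo=1 mid=1 ⇒ [5,10,17,12,8,9,18,4,19,14,16]
10<12: swap(1,1), lo=2 mid=2 ⇒ [5,10,17,12,8,9,18,4,19,14,16]
17>12: swap(2,9), hi=8 ⇒ [5,10,14,12,8,9,18,4,19,17,16]
14>12: swap(2,8), hi=7 ⇒ [5,10,19,12,8,9,18,4,14,17,16]
19>12: swap(2,7), hi=6 ⇒ [5,10,4,12,8,9,18,19,14,17,16]
4<12: swap(2,2), lo=3 mid=3 ⇒ [5,10,4,12,8,9,18,19,14,17,16]
12=12: mid=4
8<12: swap(3,4), lo=4 mid=5 ⇒ [5,10,4,8,12,9,18,19,14,17,16]
9<12: swap(4,5), lo=5 mid=6 ⇒ [5,10,4,8,9,12,18,19,14,17,16]
18>12: swap(6,6), hi=5 ⇒ [5,10,4,8,9,12,18,19,14,17,16]
done. lo=5 hi=5; arr=[5,10,4,8,9,12,18,19,14,17,16]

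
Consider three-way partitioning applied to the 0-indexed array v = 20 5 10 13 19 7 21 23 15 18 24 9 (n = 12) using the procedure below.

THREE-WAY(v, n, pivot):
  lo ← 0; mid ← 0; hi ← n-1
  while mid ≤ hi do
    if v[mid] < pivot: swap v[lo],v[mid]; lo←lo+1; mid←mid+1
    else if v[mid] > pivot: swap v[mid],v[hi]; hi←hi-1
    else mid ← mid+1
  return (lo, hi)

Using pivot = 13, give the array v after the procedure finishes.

9 5 10 7 13 21 23 15 18 24 19 20

lo=0 mid=0 hi=11
20>13: swap(0,11), hi=10 ⇒ 9 5 10 13 19 7 21 23 15 18 24 20
9<13: swap(0,0), lo=1 mid=1 ⇒ 9 5 10 13 19 7 21 23 15 18 24 20
5<13: swap(1,1), lo=2 mid=2 ⇒ 9 5 10 13 19 7 21 23 15 18 24 20
10<13: swap(2,2), lo=3 mid=3 ⇒ 9 5 10 13 19 7 21 23 15 18 24 20
13=13: mid=4
19>13: swap(4,10), hi=9 ⇒ 9 5 10 13 24 7 21 23 15 18 19 20
24>13: swap(4,9), hi=8 ⇒ 9 5 10 13 18 7 21 23 15 24 19 20
18>13: swap(4,8), hi=7 ⇒ 9 5 10 13 15 7 21 23 18 24 19 20
15>13: swap(4,7), hi=6 ⇒ 9 5 10 13 23 7 21 15 18 24 19 20
23>13: swap(4,6), hi=5 ⇒ 9 5 10 13 21 7 23 15 18 24 19 20
21>13: swap(4,5), hi=4 ⇒ 9 5 10 13 7 21 23 15 18 24 19 20
7<13: swap(3,4), lo=4 mid=5 ⇒ 9 5 10 7 13 21 23 15 18 24 19 20
done. lo=4 hi=4; v=9 5 10 7 13 21 23 15 18 24 19 20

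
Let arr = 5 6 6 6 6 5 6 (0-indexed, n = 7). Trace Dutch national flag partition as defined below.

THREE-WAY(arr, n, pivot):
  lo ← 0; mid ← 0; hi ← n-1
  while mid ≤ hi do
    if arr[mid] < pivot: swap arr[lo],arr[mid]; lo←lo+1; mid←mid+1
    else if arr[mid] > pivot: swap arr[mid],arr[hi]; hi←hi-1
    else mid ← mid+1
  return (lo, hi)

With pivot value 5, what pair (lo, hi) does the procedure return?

pivot = 5; lo=0, mid=0, hi=6
arr[mid]=5=5: mid=1
arr[mid]=6>5: swap arr[1],arr[6]; hi=5 → 5 6 6 6 6 5 6
arr[mid]=6>5: swap arr[1],arr[5]; hi=4 → 5 5 6 6 6 6 6
arr[mid]=5=5: mid=2
arr[mid]=6>5: swap arr[2],arr[4]; hi=3 → 5 5 6 6 6 6 6
arr[mid]=6>5: swap arr[2],arr[3]; hi=2 → 5 5 6 6 6 6 6
arr[mid]=6>5: swap arr[2],arr[2]; hi=1 → 5 5 6 6 6 6 6
end: lo=0, hi=1; arr = 5 5 6 6 6 6 6

(0, 1)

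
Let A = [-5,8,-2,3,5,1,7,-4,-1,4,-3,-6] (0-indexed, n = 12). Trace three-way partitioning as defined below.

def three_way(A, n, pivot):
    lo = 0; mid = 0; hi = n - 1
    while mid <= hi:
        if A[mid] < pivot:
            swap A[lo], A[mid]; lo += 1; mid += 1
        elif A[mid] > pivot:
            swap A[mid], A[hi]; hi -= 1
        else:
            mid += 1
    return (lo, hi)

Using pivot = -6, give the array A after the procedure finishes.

[-6,-2,3,5,1,7,-4,-1,4,-3,8,-5]

lo=0 mid=0 hi=11
-5>-6: swap(0,11), hi=10 ⇒ [-6,8,-2,3,5,1,7,-4,-1,4,-3,-5]
-6=-6: mid=1
8>-6: swap(1,10), hi=9 ⇒ [-6,-3,-2,3,5,1,7,-4,-1,4,8,-5]
-3>-6: swap(1,9), hi=8 ⇒ [-6,4,-2,3,5,1,7,-4,-1,-3,8,-5]
4>-6: swap(1,8), hi=7 ⇒ [-6,-1,-2,3,5,1,7,-4,4,-3,8,-5]
-1>-6: swap(1,7), hi=6 ⇒ [-6,-4,-2,3,5,1,7,-1,4,-3,8,-5]
-4>-6: swap(1,6), hi=5 ⇒ [-6,7,-2,3,5,1,-4,-1,4,-3,8,-5]
7>-6: swap(1,5), hi=4 ⇒ [-6,1,-2,3,5,7,-4,-1,4,-3,8,-5]
1>-6: swap(1,4), hi=3 ⇒ [-6,5,-2,3,1,7,-4,-1,4,-3,8,-5]
5>-6: swap(1,3), hi=2 ⇒ [-6,3,-2,5,1,7,-4,-1,4,-3,8,-5]
3>-6: swap(1,2), hi=1 ⇒ [-6,-2,3,5,1,7,-4,-1,4,-3,8,-5]
-2>-6: swap(1,1), hi=0 ⇒ [-6,-2,3,5,1,7,-4,-1,4,-3,8,-5]
done. lo=0 hi=0; A=[-6,-2,3,5,1,7,-4,-1,4,-3,8,-5]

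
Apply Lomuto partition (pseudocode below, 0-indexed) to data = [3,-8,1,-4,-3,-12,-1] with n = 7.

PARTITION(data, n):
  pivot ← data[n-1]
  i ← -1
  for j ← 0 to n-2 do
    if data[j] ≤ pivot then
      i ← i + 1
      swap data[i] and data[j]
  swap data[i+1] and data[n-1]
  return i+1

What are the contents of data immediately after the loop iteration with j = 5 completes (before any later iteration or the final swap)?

[-8,-4,-3,-12,1,3,-1]

pivot = data[6] = -1; i = -1
j=0: data[0]=3 > -1 → no swap
j=1: data[1]=-8 ≤ -1 → i=0, swap data[0],data[1] → [-8,3,1,-4,-3,-12,-1]
j=2: data[2]=1 > -1 → no swap
j=3: data[3]=-4 ≤ -1 → i=1, swap data[1],data[3] → [-8,-4,1,3,-3,-12,-1]
j=4: data[4]=-3 ≤ -1 → i=2, swap data[2],data[4] → [-8,-4,-3,3,1,-12,-1]
j=5: data[5]=-12 ≤ -1 → i=3, swap data[3],data[5] → [-8,-4,-3,-12,1,3,-1]
(after j=5) data = [-8,-4,-3,-12,1,3,-1]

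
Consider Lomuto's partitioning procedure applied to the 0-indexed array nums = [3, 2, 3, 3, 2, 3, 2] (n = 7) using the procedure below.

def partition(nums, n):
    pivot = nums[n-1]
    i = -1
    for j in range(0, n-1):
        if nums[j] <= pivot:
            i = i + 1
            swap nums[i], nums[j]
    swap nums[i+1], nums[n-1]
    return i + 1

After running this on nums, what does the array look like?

pivot = nums[6] = 2; i = -1
j=0: nums[0]=3 > 2 → no swap
j=1: nums[1]=2 ≤ 2 → i=0, swap nums[0],nums[1] → [2, 3, 3, 3, 2, 3, 2]
j=2: nums[2]=3 > 2 → no swap
j=3: nums[3]=3 > 2 → no swap
j=4: nums[4]=2 ≤ 2 → i=1, swap nums[1],nums[4] → [2, 2, 3, 3, 3, 3, 2]
j=5: nums[5]=3 > 2 → no swap
final swap nums[2],nums[6] → [2, 2, 2, 3, 3, 3, 3]; return 2

[2, 2, 2, 3, 3, 3, 3]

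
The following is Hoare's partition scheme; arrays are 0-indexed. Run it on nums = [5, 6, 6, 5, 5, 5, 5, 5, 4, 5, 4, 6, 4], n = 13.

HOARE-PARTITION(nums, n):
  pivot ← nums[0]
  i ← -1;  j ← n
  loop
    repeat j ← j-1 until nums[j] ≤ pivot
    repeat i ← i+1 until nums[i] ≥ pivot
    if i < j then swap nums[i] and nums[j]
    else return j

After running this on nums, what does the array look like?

pivot = nums[0] = 5; i = -1, j = 13
j→12 (nums[12]=4≤5), i→0 (nums[0]=5≥5); i<j, swap → [4, 6, 6, 5, 5, 5, 5, 5, 4, 5, 4, 6, 5]
j→10 (nums[10]=4≤5), i→1 (nums[1]=6≥5); i<j, swap → [4, 4, 6, 5, 5, 5, 5, 5, 4, 5, 6, 6, 5]
j→9 (nums[9]=5≤5), i→2 (nums[2]=6≥5); i<j, swap → [4, 4, 5, 5, 5, 5, 5, 5, 4, 6, 6, 6, 5]
j→8 (nums[8]=4≤5), i→3 (nums[3]=5≥5); i<j, swap → [4, 4, 5, 4, 5, 5, 5, 5, 5, 6, 6, 6, 5]
j→7 (nums[7]=5≤5), i→4 (nums[4]=5≥5); i<j, swap → [4, 4, 5, 4, 5, 5, 5, 5, 5, 6, 6, 6, 5]
j→6 (nums[6]=5≤5), i→5 (nums[5]=5≥5); i<j, swap → [4, 4, 5, 4, 5, 5, 5, 5, 5, 6, 6, 6, 5]
j→5, i→6; i≥j, return j=5. nums = [4, 4, 5, 4, 5, 5, 5, 5, 5, 6, 6, 6, 5]

[4, 4, 5, 4, 5, 5, 5, 5, 5, 6, 6, 6, 5]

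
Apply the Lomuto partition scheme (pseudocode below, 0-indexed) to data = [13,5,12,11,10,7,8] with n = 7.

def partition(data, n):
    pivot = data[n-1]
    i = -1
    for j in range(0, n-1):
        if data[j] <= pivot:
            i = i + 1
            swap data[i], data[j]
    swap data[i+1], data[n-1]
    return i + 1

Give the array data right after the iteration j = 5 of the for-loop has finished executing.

pivot=8, i=-1
j=0: 13>8, skip
j=1: 5≤8, i=0, swap(0,1) ⇒ [5,13,12,11,10,7,8]
j=2: 12>8, skip
j=3: 11>8, skip
j=4: 10>8, skip
j=5: 7≤8, i=1, swap(1,5) ⇒ [5,7,12,11,10,13,8]
(after j=5) data = [5,7,12,11,10,13,8]

[5,7,12,11,10,13,8]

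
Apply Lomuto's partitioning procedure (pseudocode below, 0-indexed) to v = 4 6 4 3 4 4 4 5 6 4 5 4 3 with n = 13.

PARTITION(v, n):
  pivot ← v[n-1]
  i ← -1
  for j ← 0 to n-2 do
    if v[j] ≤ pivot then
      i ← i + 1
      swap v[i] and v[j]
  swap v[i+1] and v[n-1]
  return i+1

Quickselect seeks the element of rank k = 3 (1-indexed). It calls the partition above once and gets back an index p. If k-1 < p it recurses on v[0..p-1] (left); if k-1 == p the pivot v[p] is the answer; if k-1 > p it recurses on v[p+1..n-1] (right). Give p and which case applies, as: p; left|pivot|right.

pivot = v[12] = 3; i = -1
j=0: v[0]=4 > 3 → no swap
j=1: v[1]=6 > 3 → no swap
j=2: v[2]=4 > 3 → no swap
j=3: v[3]=3 ≤ 3 → i=0, swap v[0],v[3] → 3 6 4 4 4 4 4 5 6 4 5 4 3
j=4: v[4]=4 > 3 → no swap
j=5: v[5]=4 > 3 → no swap
j=6: v[6]=4 > 3 → no swap
j=7: v[7]=5 > 3 → no swap
j=8: v[8]=6 > 3 → no swap
j=9: v[9]=4 > 3 → no swap
j=10: v[10]=5 > 3 → no swap
j=11: v[11]=4 > 3 → no swap
final swap v[1],v[12] → 3 3 4 4 4 4 4 5 6 4 5 4 6; return 1
p = 1; k-1 = 2 > 1 ⇒ right

1; right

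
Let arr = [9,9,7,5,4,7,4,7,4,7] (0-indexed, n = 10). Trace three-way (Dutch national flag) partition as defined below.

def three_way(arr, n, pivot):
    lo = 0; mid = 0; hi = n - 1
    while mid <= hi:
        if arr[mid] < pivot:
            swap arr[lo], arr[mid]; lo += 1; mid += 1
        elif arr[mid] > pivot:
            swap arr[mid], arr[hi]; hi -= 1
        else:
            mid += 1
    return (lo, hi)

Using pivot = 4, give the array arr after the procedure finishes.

[4,4,4,5,7,7,7,9,7,9]

lo=0 mid=0 hi=9
9>4: swap(0,9), hi=8 ⇒ [7,9,7,5,4,7,4,7,4,9]
7>4: swap(0,8), hi=7 ⇒ [4,9,7,5,4,7,4,7,7,9]
4=4: mid=1
9>4: swap(1,7), hi=6 ⇒ [4,7,7,5,4,7,4,9,7,9]
7>4: swap(1,6), hi=5 ⇒ [4,4,7,5,4,7,7,9,7,9]
4=4: mid=2
7>4: swap(2,5), hi=4 ⇒ [4,4,7,5,4,7,7,9,7,9]
7>4: swap(2,4), hi=3 ⇒ [4,4,4,5,7,7,7,9,7,9]
4=4: mid=3
5>4: swap(3,3), hi=2 ⇒ [4,4,4,5,7,7,7,9,7,9]
done. lo=0 hi=2; arr=[4,4,4,5,7,7,7,9,7,9]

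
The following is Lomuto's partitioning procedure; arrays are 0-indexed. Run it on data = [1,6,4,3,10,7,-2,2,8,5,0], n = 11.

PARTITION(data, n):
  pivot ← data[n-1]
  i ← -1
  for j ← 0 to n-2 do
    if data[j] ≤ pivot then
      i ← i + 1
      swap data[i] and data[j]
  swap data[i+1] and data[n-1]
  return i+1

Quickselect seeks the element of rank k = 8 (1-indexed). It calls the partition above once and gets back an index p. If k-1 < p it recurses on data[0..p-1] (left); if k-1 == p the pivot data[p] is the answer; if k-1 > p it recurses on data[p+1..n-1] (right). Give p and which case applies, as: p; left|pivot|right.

pivot = data[10] = 0; i = -1
j=0: data[0]=1 > 0 → no swap
j=1: data[1]=6 > 0 → no swap
j=2: data[2]=4 > 0 → no swap
j=3: data[3]=3 > 0 → no swap
j=4: data[4]=10 > 0 → no swap
j=5: data[5]=7 > 0 → no swap
j=6: data[6]=-2 ≤ 0 → i=0, swap data[0],data[6] → [-2,6,4,3,10,7,1,2,8,5,0]
j=7: data[7]=2 > 0 → no swap
j=8: data[8]=8 > 0 → no swap
j=9: data[9]=5 > 0 → no swap
final swap data[1],data[10] → [-2,0,4,3,10,7,1,2,8,5,6]; return 1
p = 1; k-1 = 7 > 1 ⇒ right

1; right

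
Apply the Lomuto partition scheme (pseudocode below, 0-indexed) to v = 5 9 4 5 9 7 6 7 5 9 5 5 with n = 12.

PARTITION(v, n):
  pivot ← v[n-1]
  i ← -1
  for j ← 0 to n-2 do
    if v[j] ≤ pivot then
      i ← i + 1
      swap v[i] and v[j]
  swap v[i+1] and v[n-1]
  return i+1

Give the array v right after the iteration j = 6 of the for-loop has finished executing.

5 4 5 9 9 7 6 7 5 9 5 5

pivot = v[11] = 5; i = -1
j=0: v[0]=5 ≤ 5 → i=0, swap v[0],v[0] (no change) → 5 9 4 5 9 7 6 7 5 9 5 5
j=1: v[1]=9 > 5 → no swap
j=2: v[2]=4 ≤ 5 → i=1, swap v[1],v[2] → 5 4 9 5 9 7 6 7 5 9 5 5
j=3: v[3]=5 ≤ 5 → i=2, swap v[2],v[3] → 5 4 5 9 9 7 6 7 5 9 5 5
j=4: v[4]=9 > 5 → no swap
j=5: v[5]=7 > 5 → no swap
j=6: v[6]=6 > 5 → no swap
(after j=6) v = 5 4 5 9 9 7 6 7 5 9 5 5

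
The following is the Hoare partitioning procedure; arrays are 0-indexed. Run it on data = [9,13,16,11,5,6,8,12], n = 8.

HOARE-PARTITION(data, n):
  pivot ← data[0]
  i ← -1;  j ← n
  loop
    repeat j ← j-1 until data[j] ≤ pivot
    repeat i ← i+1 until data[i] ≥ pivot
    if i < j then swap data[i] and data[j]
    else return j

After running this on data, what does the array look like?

[8,6,5,11,16,13,9,12]

pivot = data[0] = 9; i = -1, j = 8
j→6 (data[6]=8≤9), i→0 (data[0]=9≥9); i<j, swap → [8,13,16,11,5,6,9,12]
j→5 (data[5]=6≤9), i→1 (data[1]=13≥9); i<j, swap → [8,6,16,11,5,13,9,12]
j→4 (data[4]=5≤9), i→2 (data[2]=16≥9); i<j, swap → [8,6,5,11,16,13,9,12]
j→2, i→3; i≥j, return j=2. data = [8,6,5,11,16,13,9,12]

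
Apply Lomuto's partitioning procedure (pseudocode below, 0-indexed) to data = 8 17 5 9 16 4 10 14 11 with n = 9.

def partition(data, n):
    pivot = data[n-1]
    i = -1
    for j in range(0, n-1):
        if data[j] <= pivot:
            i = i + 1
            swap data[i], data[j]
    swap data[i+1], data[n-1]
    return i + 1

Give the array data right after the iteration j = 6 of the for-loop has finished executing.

pivot = data[8] = 11; i = -1
j=0: data[0]=8 ≤ 11 → i=0, swap data[0],data[0] (no change) → 8 17 5 9 16 4 10 14 11
j=1: data[1]=17 > 11 → no swap
j=2: data[2]=5 ≤ 11 → i=1, swap data[1],data[2] → 8 5 17 9 16 4 10 14 11
j=3: data[3]=9 ≤ 11 → i=2, swap data[2],data[3] → 8 5 9 17 16 4 10 14 11
j=4: data[4]=16 > 11 → no swap
j=5: data[5]=4 ≤ 11 → i=3, swap data[3],data[5] → 8 5 9 4 16 17 10 14 11
j=6: data[6]=10 ≤ 11 → i=4, swap data[4],data[6] → 8 5 9 4 10 17 16 14 11
(after j=6) data = 8 5 9 4 10 17 16 14 11

8 5 9 4 10 17 16 14 11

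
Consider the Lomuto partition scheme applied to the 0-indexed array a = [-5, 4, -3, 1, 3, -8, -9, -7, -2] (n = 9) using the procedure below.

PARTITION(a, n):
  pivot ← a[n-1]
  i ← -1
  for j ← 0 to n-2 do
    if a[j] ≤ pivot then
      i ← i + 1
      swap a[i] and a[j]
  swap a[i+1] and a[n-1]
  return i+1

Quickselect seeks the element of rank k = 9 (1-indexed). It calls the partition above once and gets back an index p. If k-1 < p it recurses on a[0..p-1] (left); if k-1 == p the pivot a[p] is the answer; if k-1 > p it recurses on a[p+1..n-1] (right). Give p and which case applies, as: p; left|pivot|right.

5; right

pivot=-2, i=-1
j=0: -5≤-2, i=0, swap(0,0) ⇒ [-5, 4, -3, 1, 3, -8, -9, -7, -2]
j=1: 4>-2, skip
j=2: -3≤-2, i=1, swap(1,2) ⇒ [-5, -3, 4, 1, 3, -8, -9, -7, -2]
j=3: 1>-2, skip
j=4: 3>-2, skip
j=5: -8≤-2, i=2, swap(2,5) ⇒ [-5, -3, -8, 1, 3, 4, -9, -7, -2]
j=6: -9≤-2, i=3, swap(3,6) ⇒ [-5, -3, -8, -9, 3, 4, 1, -7, -2]
j=7: -7≤-2, i=4, swap(4,7) ⇒ [-5, -3, -8, -9, -7, 4, 1, 3, -2]
swap(5,8) ⇒ [-5, -3, -8, -9, -7, -2, 1, 3, 4]; return 5
p = 5; k-1 = 8 > 5 ⇒ right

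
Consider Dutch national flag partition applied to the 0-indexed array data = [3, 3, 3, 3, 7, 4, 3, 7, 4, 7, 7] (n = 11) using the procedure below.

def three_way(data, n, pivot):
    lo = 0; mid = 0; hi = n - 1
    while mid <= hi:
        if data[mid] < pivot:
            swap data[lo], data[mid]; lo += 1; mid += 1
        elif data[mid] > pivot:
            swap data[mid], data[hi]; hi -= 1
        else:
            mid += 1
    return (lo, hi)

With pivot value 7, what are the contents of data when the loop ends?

pivot = 7; lo=0, mid=0, hi=10
data[mid]=3<7: swap data[0],data[0]; lo=1,mid=1 → [3, 3, 3, 3, 7, 4, 3, 7, 4, 7, 7]
data[mid]=3<7: swap data[1],data[1]; lo=2,mid=2 → [3, 3, 3, 3, 7, 4, 3, 7, 4, 7, 7]
data[mid]=3<7: swap data[2],data[2]; lo=3,mid=3 → [3, 3, 3, 3, 7, 4, 3, 7, 4, 7, 7]
data[mid]=3<7: swap data[3],data[3]; lo=4,mid=4 → [3, 3, 3, 3, 7, 4, 3, 7, 4, 7, 7]
data[mid]=7=7: mid=5
data[mid]=4<7: swap data[4],data[5]; lo=5,mid=6 → [3, 3, 3, 3, 4, 7, 3, 7, 4, 7, 7]
data[mid]=3<7: swap data[5],data[6]; lo=6,mid=7 → [3, 3, 3, 3, 4, 3, 7, 7, 4, 7, 7]
data[mid]=7=7: mid=8
data[mid]=4<7: swap data[6],data[8]; lo=7,mid=9 → [3, 3, 3, 3, 4, 3, 4, 7, 7, 7, 7]
data[mid]=7=7: mid=10
data[mid]=7=7: mid=11
end: lo=7, hi=10; data = [3, 3, 3, 3, 4, 3, 4, 7, 7, 7, 7]

[3, 3, 3, 3, 4, 3, 4, 7, 7, 7, 7]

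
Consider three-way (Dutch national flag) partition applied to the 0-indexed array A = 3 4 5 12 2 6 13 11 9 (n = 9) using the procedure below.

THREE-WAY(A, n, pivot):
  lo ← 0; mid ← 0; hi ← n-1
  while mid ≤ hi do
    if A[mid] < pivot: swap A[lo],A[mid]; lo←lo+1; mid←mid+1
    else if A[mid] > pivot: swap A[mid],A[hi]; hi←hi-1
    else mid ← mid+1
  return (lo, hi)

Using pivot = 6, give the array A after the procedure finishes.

pivot = 6; lo=0, mid=0, hi=8
A[mid]=3<6: swap A[0],A[0]; lo=1,mid=1 → 3 4 5 12 2 6 13 11 9
A[mid]=4<6: swap A[1],A[1]; lo=2,mid=2 → 3 4 5 12 2 6 13 11 9
A[mid]=5<6: swap A[2],A[2]; lo=3,mid=3 → 3 4 5 12 2 6 13 11 9
A[mid]=12>6: swap A[3],A[8]; hi=7 → 3 4 5 9 2 6 13 11 12
A[mid]=9>6: swap A[3],A[7]; hi=6 → 3 4 5 11 2 6 13 9 12
A[mid]=11>6: swap A[3],A[6]; hi=5 → 3 4 5 13 2 6 11 9 12
A[mid]=13>6: swap A[3],A[5]; hi=4 → 3 4 5 6 2 13 11 9 12
A[mid]=6=6: mid=4
A[mid]=2<6: swap A[3],A[4]; lo=4,mid=5 → 3 4 5 2 6 13 11 9 12
end: lo=4, hi=4; A = 3 4 5 2 6 13 11 9 12

3 4 5 2 6 13 11 9 12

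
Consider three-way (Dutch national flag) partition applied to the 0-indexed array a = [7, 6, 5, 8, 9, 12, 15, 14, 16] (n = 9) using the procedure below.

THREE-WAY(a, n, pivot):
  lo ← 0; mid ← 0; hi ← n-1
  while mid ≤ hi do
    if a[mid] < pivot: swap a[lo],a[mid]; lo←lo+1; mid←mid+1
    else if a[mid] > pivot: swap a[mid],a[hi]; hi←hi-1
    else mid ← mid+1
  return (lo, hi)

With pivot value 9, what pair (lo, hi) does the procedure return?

(4, 4)

pivot = 9; lo=0, mid=0, hi=8
a[mid]=7<9: swap a[0],a[0]; lo=1,mid=1 → [7, 6, 5, 8, 9, 12, 15, 14, 16]
a[mid]=6<9: swap a[1],a[1]; lo=2,mid=2 → [7, 6, 5, 8, 9, 12, 15, 14, 16]
a[mid]=5<9: swap a[2],a[2]; lo=3,mid=3 → [7, 6, 5, 8, 9, 12, 15, 14, 16]
a[mid]=8<9: swap a[3],a[3]; lo=4,mid=4 → [7, 6, 5, 8, 9, 12, 15, 14, 16]
a[mid]=9=9: mid=5
a[mid]=12>9: swap a[5],a[8]; hi=7 → [7, 6, 5, 8, 9, 16, 15, 14, 12]
a[mid]=16>9: swap a[5],a[7]; hi=6 → [7, 6, 5, 8, 9, 14, 15, 16, 12]
a[mid]=14>9: swap a[5],a[6]; hi=5 → [7, 6, 5, 8, 9, 15, 14, 16, 12]
a[mid]=15>9: swap a[5],a[5]; hi=4 → [7, 6, 5, 8, 9, 15, 14, 16, 12]
end: lo=4, hi=4; a = [7, 6, 5, 8, 9, 15, 14, 16, 12]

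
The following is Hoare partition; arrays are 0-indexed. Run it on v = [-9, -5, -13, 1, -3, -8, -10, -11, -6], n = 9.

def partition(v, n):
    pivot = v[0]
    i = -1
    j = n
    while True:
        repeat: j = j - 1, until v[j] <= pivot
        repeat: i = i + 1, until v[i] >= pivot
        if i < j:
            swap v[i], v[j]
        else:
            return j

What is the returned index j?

pivot=-9
j stops at 7 (-11), i stops at 0 (-9); swap ⇒ [-11, -5, -13, 1, -3, -8, -10, -9, -6]
j stops at 6 (-10), i stops at 1 (-5); swap ⇒ [-11, -10, -13, 1, -3, -8, -5, -9, -6]
j stops at 2, i stops at 3; i≥j ⇒ return 2. v=[-11, -10, -13, 1, -3, -8, -5, -9, -6]

2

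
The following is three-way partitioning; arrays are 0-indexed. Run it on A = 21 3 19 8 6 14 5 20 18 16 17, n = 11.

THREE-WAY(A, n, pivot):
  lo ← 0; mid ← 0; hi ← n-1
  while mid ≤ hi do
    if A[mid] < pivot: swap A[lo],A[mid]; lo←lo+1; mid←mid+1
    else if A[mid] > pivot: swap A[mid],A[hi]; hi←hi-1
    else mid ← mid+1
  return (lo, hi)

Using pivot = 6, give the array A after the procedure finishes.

lo=0 mid=0 hi=10
21>6: swap(0,10), hi=9 ⇒ 17 3 19 8 6 14 5 20 18 16 21
17>6: swap(0,9), hi=8 ⇒ 16 3 19 8 6 14 5 20 18 17 21
16>6: swap(0,8), hi=7 ⇒ 18 3 19 8 6 14 5 20 16 17 21
18>6: swap(0,7), hi=6 ⇒ 20 3 19 8 6 14 5 18 16 17 21
20>6: swap(0,6), hi=5 ⇒ 5 3 19 8 6 14 20 18 16 17 21
5<6: swap(0,0), lo=1 mid=1 ⇒ 5 3 19 8 6 14 20 18 16 17 21
3<6: swap(1,1), lo=2 mid=2 ⇒ 5 3 19 8 6 14 20 18 16 17 21
19>6: swap(2,5), hi=4 ⇒ 5 3 14 8 6 19 20 18 16 17 21
14>6: swap(2,4), hi=3 ⇒ 5 3 6 8 14 19 20 18 16 17 21
6=6: mid=3
8>6: swap(3,3), hi=2 ⇒ 5 3 6 8 14 19 20 18 16 17 21
done. lo=2 hi=2; A=5 3 6 8 14 19 20 18 16 17 21

5 3 6 8 14 19 20 18 16 17 21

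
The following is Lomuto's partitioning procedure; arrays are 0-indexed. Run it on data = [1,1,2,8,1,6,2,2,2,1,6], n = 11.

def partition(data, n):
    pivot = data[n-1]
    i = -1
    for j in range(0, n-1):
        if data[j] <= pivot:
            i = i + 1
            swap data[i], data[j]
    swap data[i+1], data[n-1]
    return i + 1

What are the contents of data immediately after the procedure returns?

[1,1,2,1,6,2,2,2,1,6,8]

pivot=6, i=-1
j=0: 1≤6, i=0, swap(0,0) ⇒ [1,1,2,8,1,6,2,2,2,1,6]
j=1: 1≤6, i=1, swap(1,1) ⇒ [1,1,2,8,1,6,2,2,2,1,6]
j=2: 2≤6, i=2, swap(2,2) ⇒ [1,1,2,8,1,6,2,2,2,1,6]
j=3: 8>6, skip
j=4: 1≤6, i=3, swap(3,4) ⇒ [1,1,2,1,8,6,2,2,2,1,6]
j=5: 6≤6, i=4, swap(4,5) ⇒ [1,1,2,1,6,8,2,2,2,1,6]
j=6: 2≤6, i=5, swap(5,6) ⇒ [1,1,2,1,6,2,8,2,2,1,6]
j=7: 2≤6, i=6, swap(6,7) ⇒ [1,1,2,1,6,2,2,8,2,1,6]
j=8: 2≤6, i=7, swap(7,8) ⇒ [1,1,2,1,6,2,2,2,8,1,6]
j=9: 1≤6, i=8, swap(8,9) ⇒ [1,1,2,1,6,2,2,2,1,8,6]
swap(9,10) ⇒ [1,1,2,1,6,2,2,2,1,6,8]; return 9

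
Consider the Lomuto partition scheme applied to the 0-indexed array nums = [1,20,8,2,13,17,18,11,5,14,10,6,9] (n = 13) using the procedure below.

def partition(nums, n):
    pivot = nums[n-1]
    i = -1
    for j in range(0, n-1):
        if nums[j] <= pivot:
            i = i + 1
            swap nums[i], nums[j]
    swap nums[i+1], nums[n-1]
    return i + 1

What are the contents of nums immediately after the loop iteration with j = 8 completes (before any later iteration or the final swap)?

pivot = nums[12] = 9; i = -1
j=0: nums[0]=1 ≤ 9 → i=0, swap nums[0],nums[0] (no change) → [1,20,8,2,13,17,18,11,5,14,10,6,9]
j=1: nums[1]=20 > 9 → no swap
j=2: nums[2]=8 ≤ 9 → i=1, swap nums[1],nums[2] → [1,8,20,2,13,17,18,11,5,14,10,6,9]
j=3: nums[3]=2 ≤ 9 → i=2, swap nums[2],nums[3] → [1,8,2,20,13,17,18,11,5,14,10,6,9]
j=4: nums[4]=13 > 9 → no swap
j=5: nums[5]=17 > 9 → no swap
j=6: nums[6]=18 > 9 → no swap
j=7: nums[7]=11 > 9 → no swap
j=8: nums[8]=5 ≤ 9 → i=3, swap nums[3],nums[8] → [1,8,2,5,13,17,18,11,20,14,10,6,9]
(after j=8) nums = [1,8,2,5,13,17,18,11,20,14,10,6,9]

[1,8,2,5,13,17,18,11,20,14,10,6,9]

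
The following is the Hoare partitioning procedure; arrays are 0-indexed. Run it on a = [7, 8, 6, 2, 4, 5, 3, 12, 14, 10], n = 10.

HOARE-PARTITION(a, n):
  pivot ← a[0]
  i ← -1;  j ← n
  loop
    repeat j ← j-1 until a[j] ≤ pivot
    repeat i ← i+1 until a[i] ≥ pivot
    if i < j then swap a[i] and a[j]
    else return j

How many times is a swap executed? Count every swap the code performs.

2

pivot = a[0] = 7; i = -1, j = 10
j→6 (a[6]=3≤7), i→0 (a[0]=7≥7); i<j, swap → [3, 8, 6, 2, 4, 5, 7, 12, 14, 10]
j→5 (a[5]=5≤7), i→1 (a[1]=8≥7); i<j, swap → [3, 5, 6, 2, 4, 8, 7, 12, 14, 10]
j→4, i→5; i≥j, return j=4. a = [3, 5, 6, 2, 4, 8, 7, 12, 14, 10]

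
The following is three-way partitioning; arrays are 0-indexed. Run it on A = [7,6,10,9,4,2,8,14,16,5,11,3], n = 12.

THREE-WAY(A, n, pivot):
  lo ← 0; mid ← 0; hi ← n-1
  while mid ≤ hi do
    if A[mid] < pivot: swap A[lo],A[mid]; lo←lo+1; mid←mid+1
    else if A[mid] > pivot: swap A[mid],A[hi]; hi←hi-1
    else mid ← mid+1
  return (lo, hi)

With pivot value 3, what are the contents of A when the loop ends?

[2,3,9,4,10,8,14,16,5,11,6,7]

lo=0 mid=0 hi=11
7>3: swap(0,11), hi=10 ⇒ [3,6,10,9,4,2,8,14,16,5,11,7]
3=3: mid=1
6>3: swap(1,10), hi=9 ⇒ [3,11,10,9,4,2,8,14,16,5,6,7]
11>3: swap(1,9), hi=8 ⇒ [3,5,10,9,4,2,8,14,16,11,6,7]
5>3: swap(1,8), hi=7 ⇒ [3,16,10,9,4,2,8,14,5,11,6,7]
16>3: swap(1,7), hi=6 ⇒ [3,14,10,9,4,2,8,16,5,11,6,7]
14>3: swap(1,6), hi=5 ⇒ [3,8,10,9,4,2,14,16,5,11,6,7]
8>3: swap(1,5), hi=4 ⇒ [3,2,10,9,4,8,14,16,5,11,6,7]
2<3: swap(0,1), lo=1 mid=2 ⇒ [2,3,10,9,4,8,14,16,5,11,6,7]
10>3: swap(2,4), hi=3 ⇒ [2,3,4,9,10,8,14,16,5,11,6,7]
4>3: swap(2,3), hi=2 ⇒ [2,3,9,4,10,8,14,16,5,11,6,7]
9>3: swap(2,2), hi=1 ⇒ [2,3,9,4,10,8,14,16,5,11,6,7]
done. lo=1 hi=1; A=[2,3,9,4,10,8,14,16,5,11,6,7]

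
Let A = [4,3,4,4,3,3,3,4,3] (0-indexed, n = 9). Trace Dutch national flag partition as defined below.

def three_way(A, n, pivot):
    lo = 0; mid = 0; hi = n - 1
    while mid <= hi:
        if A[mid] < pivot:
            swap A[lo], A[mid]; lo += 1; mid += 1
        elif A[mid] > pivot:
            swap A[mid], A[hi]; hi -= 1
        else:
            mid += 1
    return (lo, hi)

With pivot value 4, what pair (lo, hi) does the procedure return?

pivot = 4; lo=0, mid=0, hi=8
A[mid]=4=4: mid=1
A[mid]=3<4: swap A[0],A[1]; lo=1,mid=2 → [3,4,4,4,3,3,3,4,3]
A[mid]=4=4: mid=3
A[mid]=4=4: mid=4
A[mid]=3<4: swap A[1],A[4]; lo=2,mid=5 → [3,3,4,4,4,3,3,4,3]
A[mid]=3<4: swap A[2],A[5]; lo=3,mid=6 → [3,3,3,4,4,4,3,4,3]
A[mid]=3<4: swap A[3],A[6]; lo=4,mid=7 → [3,3,3,3,4,4,4,4,3]
A[mid]=4=4: mid=8
A[mid]=3<4: swap A[4],A[8]; lo=5,mid=9 → [3,3,3,3,3,4,4,4,4]
end: lo=5, hi=8; A = [3,3,3,3,3,4,4,4,4]

(5, 8)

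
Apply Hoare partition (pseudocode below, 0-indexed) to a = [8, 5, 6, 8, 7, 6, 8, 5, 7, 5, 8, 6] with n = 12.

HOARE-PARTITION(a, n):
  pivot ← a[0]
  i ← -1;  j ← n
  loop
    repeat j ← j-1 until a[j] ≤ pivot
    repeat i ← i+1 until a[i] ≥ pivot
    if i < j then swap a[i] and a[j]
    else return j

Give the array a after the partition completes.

[6, 5, 6, 8, 7, 6, 5, 5, 7, 8, 8, 8]

pivot=8
j stops at 11 (6), i stops at 0 (8); swap ⇒ [6, 5, 6, 8, 7, 6, 8, 5, 7, 5, 8, 8]
j stops at 10 (8), i stops at 3 (8); swap ⇒ [6, 5, 6, 8, 7, 6, 8, 5, 7, 5, 8, 8]
j stops at 9 (5), i stops at 6 (8); swap ⇒ [6, 5, 6, 8, 7, 6, 5, 5, 7, 8, 8, 8]
j stops at 8, i stops at 9; i≥j ⇒ return 8. a=[6, 5, 6, 8, 7, 6, 5, 5, 7, 8, 8, 8]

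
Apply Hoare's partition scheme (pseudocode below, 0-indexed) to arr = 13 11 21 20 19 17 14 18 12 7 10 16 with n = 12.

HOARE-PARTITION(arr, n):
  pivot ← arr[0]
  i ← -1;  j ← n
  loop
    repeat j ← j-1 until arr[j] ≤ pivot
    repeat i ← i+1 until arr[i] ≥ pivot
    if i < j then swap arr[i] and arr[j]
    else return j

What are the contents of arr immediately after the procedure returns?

pivot=13
j stops at 10 (10), i stops at 0 (13); swap ⇒ 10 11 21 20 19 17 14 18 12 7 13 16
j stops at 9 (7), i stops at 2 (21); swap ⇒ 10 11 7 20 19 17 14 18 12 21 13 16
j stops at 8 (12), i stops at 3 (20); swap ⇒ 10 11 7 12 19 17 14 18 20 21 13 16
j stops at 3, i stops at 4; i≥j ⇒ return 3. arr=10 11 7 12 19 17 14 18 20 21 13 16

10 11 7 12 19 17 14 18 20 21 13 16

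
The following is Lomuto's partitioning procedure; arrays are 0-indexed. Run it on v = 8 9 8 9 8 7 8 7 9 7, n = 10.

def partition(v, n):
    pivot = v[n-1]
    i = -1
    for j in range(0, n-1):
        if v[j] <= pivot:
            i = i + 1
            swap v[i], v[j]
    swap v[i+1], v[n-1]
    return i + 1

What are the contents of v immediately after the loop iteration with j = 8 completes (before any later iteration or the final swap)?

pivot = v[9] = 7; i = -1
j=0: v[0]=8 > 7 → no swap
j=1: v[1]=9 > 7 → no swap
j=2: v[2]=8 > 7 → no swap
j=3: v[3]=9 > 7 → no swap
j=4: v[4]=8 > 7 → no swap
j=5: v[5]=7 ≤ 7 → i=0, swap v[0],v[5] → 7 9 8 9 8 8 8 7 9 7
j=6: v[6]=8 > 7 → no swap
j=7: v[7]=7 ≤ 7 → i=1, swap v[1],v[7] → 7 7 8 9 8 8 8 9 9 7
j=8: v[8]=9 > 7 → no swap
(after j=8) v = 7 7 8 9 8 8 8 9 9 7

7 7 8 9 8 8 8 9 9 7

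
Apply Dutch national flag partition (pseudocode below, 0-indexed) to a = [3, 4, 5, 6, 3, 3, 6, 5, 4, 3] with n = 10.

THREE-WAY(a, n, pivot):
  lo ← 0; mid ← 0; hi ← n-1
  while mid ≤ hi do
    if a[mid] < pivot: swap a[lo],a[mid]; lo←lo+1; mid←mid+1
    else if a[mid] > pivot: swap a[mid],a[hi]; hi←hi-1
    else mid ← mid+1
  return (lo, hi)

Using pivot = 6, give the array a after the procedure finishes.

[3, 4, 5, 3, 3, 5, 4, 3, 6, 6]

lo=0 mid=0 hi=9
3<6: swap(0,0), lo=1 mid=1 ⇒ [3, 4, 5, 6, 3, 3, 6, 5, 4, 3]
4<6: swap(1,1), lo=2 mid=2 ⇒ [3, 4, 5, 6, 3, 3, 6, 5, 4, 3]
5<6: swap(2,2), lo=3 mid=3 ⇒ [3, 4, 5, 6, 3, 3, 6, 5, 4, 3]
6=6: mid=4
3<6: swap(3,4), lo=4 mid=5 ⇒ [3, 4, 5, 3, 6, 3, 6, 5, 4, 3]
3<6: swap(4,5), lo=5 mid=6 ⇒ [3, 4, 5, 3, 3, 6, 6, 5, 4, 3]
6=6: mid=7
5<6: swap(5,7), lo=6 mid=8 ⇒ [3, 4, 5, 3, 3, 5, 6, 6, 4, 3]
4<6: swap(6,8), lo=7 mid=9 ⇒ [3, 4, 5, 3, 3, 5, 4, 6, 6, 3]
3<6: swap(7,9), lo=8 mid=10 ⇒ [3, 4, 5, 3, 3, 5, 4, 3, 6, 6]
done. lo=8 hi=9; a=[3, 4, 5, 3, 3, 5, 4, 3, 6, 6]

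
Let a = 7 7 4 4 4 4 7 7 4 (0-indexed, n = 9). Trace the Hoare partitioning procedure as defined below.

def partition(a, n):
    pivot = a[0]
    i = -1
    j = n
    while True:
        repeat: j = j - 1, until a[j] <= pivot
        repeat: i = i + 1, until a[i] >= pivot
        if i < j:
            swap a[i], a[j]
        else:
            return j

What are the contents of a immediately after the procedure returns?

pivot = a[0] = 7; i = -1, j = 9
j→8 (a[8]=4≤7), i→0 (a[0]=7≥7); i<j, swap → 4 7 4 4 4 4 7 7 7
j→7 (a[7]=7≤7), i→1 (a[1]=7≥7); i<j, swap → 4 7 4 4 4 4 7 7 7
j→6, i→6; i≥j, return j=6. a = 4 7 4 4 4 4 7 7 7

4 7 4 4 4 4 7 7 7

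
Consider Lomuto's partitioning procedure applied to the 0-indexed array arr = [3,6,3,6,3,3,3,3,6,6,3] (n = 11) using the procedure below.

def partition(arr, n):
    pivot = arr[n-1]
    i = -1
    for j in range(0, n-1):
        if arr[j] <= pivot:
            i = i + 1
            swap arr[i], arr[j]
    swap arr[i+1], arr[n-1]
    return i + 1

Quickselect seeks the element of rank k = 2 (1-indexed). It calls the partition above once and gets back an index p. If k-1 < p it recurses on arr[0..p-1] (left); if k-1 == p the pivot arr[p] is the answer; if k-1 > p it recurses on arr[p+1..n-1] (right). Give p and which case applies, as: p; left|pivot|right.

pivot=3, i=-1
j=0: 3≤3, i=0, swap(0,0) ⇒ [3,6,3,6,3,3,3,3,6,6,3]
j=1: 6>3, skip
j=2: 3≤3, i=1, swap(1,2) ⇒ [3,3,6,6,3,3,3,3,6,6,3]
j=3: 6>3, skip
j=4: 3≤3, i=2, swap(2,4) ⇒ [3,3,3,6,6,3,3,3,6,6,3]
j=5: 3≤3, i=3, swap(3,5) ⇒ [3,3,3,3,6,6,3,3,6,6,3]
j=6: 3≤3, i=4, swap(4,6) ⇒ [3,3,3,3,3,6,6,3,6,6,3]
j=7: 3≤3, i=5, swap(5,7) ⇒ [3,3,3,3,3,3,6,6,6,6,3]
j=8: 6>3, skip
j=9: 6>3, skip
swap(6,10) ⇒ [3,3,3,3,3,3,3,6,6,6,6]; return 6
p = 6; k-1 = 1 < 6 ⇒ left

6; left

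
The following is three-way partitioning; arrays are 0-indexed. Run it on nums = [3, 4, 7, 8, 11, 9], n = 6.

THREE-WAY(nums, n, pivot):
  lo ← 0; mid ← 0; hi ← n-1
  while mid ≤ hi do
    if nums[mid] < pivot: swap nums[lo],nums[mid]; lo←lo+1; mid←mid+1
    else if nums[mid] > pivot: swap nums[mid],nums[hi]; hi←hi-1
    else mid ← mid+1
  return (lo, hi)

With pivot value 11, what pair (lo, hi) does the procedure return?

(5, 5)

pivot = 11; lo=0, mid=0, hi=5
nums[mid]=3<11: swap nums[0],nums[0]; lo=1,mid=1 → [3, 4, 7, 8, 11, 9]
nums[mid]=4<11: swap nums[1],nums[1]; lo=2,mid=2 → [3, 4, 7, 8, 11, 9]
nums[mid]=7<11: swap nums[2],nums[2]; lo=3,mid=3 → [3, 4, 7, 8, 11, 9]
nums[mid]=8<11: swap nums[3],nums[3]; lo=4,mid=4 → [3, 4, 7, 8, 11, 9]
nums[mid]=11=11: mid=5
nums[mid]=9<11: swap nums[4],nums[5]; lo=5,mid=6 → [3, 4, 7, 8, 9, 11]
end: lo=5, hi=5; nums = [3, 4, 7, 8, 9, 11]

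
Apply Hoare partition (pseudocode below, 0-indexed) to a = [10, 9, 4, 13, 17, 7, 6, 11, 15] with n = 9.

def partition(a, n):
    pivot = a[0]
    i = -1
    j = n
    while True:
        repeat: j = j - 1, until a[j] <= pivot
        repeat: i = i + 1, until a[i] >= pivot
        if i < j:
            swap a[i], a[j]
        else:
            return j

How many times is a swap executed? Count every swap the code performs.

2

pivot = a[0] = 10; i = -1, j = 9
j→6 (a[6]=6≤10), i→0 (a[0]=10≥10); i<j, swap → [6, 9, 4, 13, 17, 7, 10, 11, 15]
j→5 (a[5]=7≤10), i→3 (a[3]=13≥10); i<j, swap → [6, 9, 4, 7, 17, 13, 10, 11, 15]
j→3, i→4; i≥j, return j=3. a = [6, 9, 4, 7, 17, 13, 10, 11, 15]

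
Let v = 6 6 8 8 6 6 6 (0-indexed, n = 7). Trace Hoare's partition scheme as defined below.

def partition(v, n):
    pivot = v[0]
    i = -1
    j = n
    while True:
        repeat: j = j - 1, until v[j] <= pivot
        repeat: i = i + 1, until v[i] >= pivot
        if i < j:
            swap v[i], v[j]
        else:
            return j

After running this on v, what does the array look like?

pivot = v[0] = 6; i = -1, j = 7
j→6 (v[6]=6≤6), i→0 (v[0]=6≥6); i<j, swap → 6 6 8 8 6 6 6
j→5 (v[5]=6≤6), i→1 (v[1]=6≥6); i<j, swap → 6 6 8 8 6 6 6
j→4 (v[4]=6≤6), i→2 (v[2]=8≥6); i<j, swap → 6 6 6 8 8 6 6
j→2, i→3; i≥j, return j=2. v = 6 6 6 8 8 6 6

6 6 6 8 8 6 6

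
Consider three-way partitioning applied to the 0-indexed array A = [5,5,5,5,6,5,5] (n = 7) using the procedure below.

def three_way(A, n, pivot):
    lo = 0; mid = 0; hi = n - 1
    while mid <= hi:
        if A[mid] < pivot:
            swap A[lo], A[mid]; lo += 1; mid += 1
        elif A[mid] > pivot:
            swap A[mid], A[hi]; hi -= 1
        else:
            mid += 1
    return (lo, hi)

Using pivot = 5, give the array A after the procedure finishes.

[5,5,5,5,5,5,6]

pivot = 5; lo=0, mid=0, hi=6
A[mid]=5=5: mid=1
A[mid]=5=5: mid=2
A[mid]=5=5: mid=3
A[mid]=5=5: mid=4
A[mid]=6>5: swap A[4],A[6]; hi=5 → [5,5,5,5,5,5,6]
A[mid]=5=5: mid=5
A[mid]=5=5: mid=6
end: lo=0, hi=5; A = [5,5,5,5,5,5,6]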